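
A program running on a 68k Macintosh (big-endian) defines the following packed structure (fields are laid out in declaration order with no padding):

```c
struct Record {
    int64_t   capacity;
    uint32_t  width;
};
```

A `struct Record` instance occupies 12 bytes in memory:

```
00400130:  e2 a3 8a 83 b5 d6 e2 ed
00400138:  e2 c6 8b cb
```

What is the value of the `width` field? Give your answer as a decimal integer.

3804662731

`width` follows `capacity` (8 bytes), so it starts at byte offset 8 and occupies 4 bytes.
Bytes at offsets 8..11: E2 C6 8B CB.
Big-endian stores the most-significant byte at the lowest address.
The bytes are already most-significant first: 0xE2C68BCB.
0xE2C68BCB = 3804662731.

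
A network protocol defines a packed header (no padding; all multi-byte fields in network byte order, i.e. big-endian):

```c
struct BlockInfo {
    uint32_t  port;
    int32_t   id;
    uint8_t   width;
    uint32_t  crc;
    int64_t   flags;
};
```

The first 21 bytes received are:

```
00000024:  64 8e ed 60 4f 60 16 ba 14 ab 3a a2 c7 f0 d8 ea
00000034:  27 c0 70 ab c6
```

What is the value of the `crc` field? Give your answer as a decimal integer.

`crc` follows `port` (4 B), `id` (4 B), `width` (1 B), so it starts at offset 4 + 4 + 1 = 9 and occupies 4 bytes.
Bytes at offsets 9..12: AB 3A A2 C7.
In big-endian order the high byte comes first in memory.
The bytes are already most-significant first: 0xAB3AA2C7.
0xAB3AA2C7 = 2872746695.

2872746695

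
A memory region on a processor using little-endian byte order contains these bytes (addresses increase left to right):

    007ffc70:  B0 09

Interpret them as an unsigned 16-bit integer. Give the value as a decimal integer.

2480

In little-endian order the low byte comes first in memory.
Reassemble most-significant byte first: 09 B0 → 0x09B0.
0x09B0 = 2480.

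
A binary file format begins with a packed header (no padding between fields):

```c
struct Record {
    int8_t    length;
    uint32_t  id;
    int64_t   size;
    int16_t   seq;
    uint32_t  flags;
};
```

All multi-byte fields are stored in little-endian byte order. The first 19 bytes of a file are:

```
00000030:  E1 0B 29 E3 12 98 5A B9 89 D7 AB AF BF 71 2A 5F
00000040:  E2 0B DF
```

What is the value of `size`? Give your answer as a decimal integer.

-4634296549324006760

`size` follows `length` (1 B), `id` (4 B), so it starts at offset 1 + 4 = 5 and occupies 8 bytes.
Bytes at offsets 5..12: 98 5A B9 89 D7 AB AF BF.
Little-endian: lowest address holds the least-significant byte.
Reassemble most-significant byte first: BF AF AB D7 89 B9 5A 98 → 0xBFAFABD789B95A98.
Top bit is set, so as a signed 64-bit value this is 0xBFAFABD789B95A98 − 2^64 = -4634296549324006760.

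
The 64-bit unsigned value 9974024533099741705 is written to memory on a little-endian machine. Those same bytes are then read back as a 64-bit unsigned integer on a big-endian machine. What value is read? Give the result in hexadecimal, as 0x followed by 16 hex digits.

0x090271DC77DA6A8A

9974024533099741705 in 64-bit hexadecimal is 0x8A6ADA77DC710209.
Stored little-endian, the bytes at ascending addresses are 09 02 71 DC 77 DA 6A 8A.
Read back as big-endian, the last byte is least significant, giving 0x090271DC77DA6A8A.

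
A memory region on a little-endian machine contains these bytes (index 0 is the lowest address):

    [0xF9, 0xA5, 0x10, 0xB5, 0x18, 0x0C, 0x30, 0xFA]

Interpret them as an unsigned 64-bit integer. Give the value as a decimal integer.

18027922608620611065

Little-endian stores the least-significant byte at the lowest address.
Reassemble most-significant byte first: FA 30 0C 18 B5 10 A5 F9 → 0xFA300C18B510A5F9.
0xFA300C18B510A5F9 = 18027922608620611065.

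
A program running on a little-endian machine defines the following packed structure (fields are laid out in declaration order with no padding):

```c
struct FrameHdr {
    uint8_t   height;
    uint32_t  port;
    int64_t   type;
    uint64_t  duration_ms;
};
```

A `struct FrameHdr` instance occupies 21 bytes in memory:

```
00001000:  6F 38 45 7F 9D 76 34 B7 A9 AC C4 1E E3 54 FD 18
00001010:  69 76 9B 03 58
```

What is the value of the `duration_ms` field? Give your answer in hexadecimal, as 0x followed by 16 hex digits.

`duration_ms` follows `height` (1 B), `port` (4 B), `type` (8 B), so it starts at offset 1 + 4 + 8 = 13 and occupies 8 bytes.
Bytes at offsets 13..20: 54 FD 18 69 76 9B 03 58.
Little-endian stores the least-significant byte at the lowest address.
Reassemble most-significant byte first: 58 03 9B 76 69 18 FD 54 → 0x58039B766918FD54.

0x58039B766918FD54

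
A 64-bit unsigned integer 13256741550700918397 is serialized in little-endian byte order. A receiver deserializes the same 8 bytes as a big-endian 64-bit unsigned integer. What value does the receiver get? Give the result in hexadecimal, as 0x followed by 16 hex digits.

13256741550700918397 in 64-bit hexadecimal is 0xB7F9683400B0767D.
Stored little-endian, the bytes at ascending addresses are 7D 76 B0 00 34 68 F9 B7.
Read back as big-endian, the last byte is least significant, giving 0x7D76B0003468F9B7.

0x7D76B0003468F9B7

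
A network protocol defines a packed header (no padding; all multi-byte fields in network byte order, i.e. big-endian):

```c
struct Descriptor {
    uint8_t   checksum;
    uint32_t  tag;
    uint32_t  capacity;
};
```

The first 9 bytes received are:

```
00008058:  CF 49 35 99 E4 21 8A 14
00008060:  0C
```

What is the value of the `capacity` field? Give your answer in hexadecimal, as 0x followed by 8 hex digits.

0x218A140C

`capacity` follows `checksum` (1 B), `tag` (4 B), so it starts at offset 1 + 4 = 5 and occupies 4 bytes.
Bytes at offsets 5..8: 21 8A 14 0C.
Big-endian stores the most-significant byte at the lowest address.
The bytes are already most-significant first: 0x218A140C.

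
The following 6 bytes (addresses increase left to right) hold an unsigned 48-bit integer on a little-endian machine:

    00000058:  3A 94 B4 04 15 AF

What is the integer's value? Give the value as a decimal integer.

In little-endian order the low byte comes first in memory.
Reassemble most-significant byte first: AF 15 04 B4 94 3A → 0xAF1504B4943A.
0xAF1504B4943A = 192504808117306.

192504808117306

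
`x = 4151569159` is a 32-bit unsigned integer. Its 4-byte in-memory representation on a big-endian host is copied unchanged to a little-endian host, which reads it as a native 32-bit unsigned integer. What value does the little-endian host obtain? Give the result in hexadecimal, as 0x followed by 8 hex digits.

4151569159 in 32-bit hexadecimal is 0xF773EB07.
Stored big-endian, the bytes at ascending addresses are F7 73 EB 07.
Read back as little-endian, the first byte is least significant, giving 0x07EB73F7.

0x07EB73F7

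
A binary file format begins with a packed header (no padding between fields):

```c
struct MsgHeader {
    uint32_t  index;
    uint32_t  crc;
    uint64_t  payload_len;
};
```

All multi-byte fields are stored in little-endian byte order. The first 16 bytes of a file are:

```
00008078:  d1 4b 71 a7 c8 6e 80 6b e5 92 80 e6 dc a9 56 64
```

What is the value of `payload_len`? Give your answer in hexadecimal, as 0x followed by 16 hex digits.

0x6456A9DCE68092E5

`payload_len` follows `index` (4 B), `crc` (4 B), so it starts at offset 4 + 4 = 8 and occupies 8 bytes.
Bytes at offsets 8..15: E5 92 80 E6 DC A9 56 64.
In little-endian order the low byte comes first in memory.
Reassemble most-significant byte first: 64 56 A9 DC E6 80 92 E5 → 0x6456A9DCE68092E5.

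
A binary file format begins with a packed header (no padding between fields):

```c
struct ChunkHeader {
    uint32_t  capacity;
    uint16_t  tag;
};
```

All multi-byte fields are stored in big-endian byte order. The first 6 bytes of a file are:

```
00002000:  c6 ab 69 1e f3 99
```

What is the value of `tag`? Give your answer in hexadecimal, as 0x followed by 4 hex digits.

0xF399

`tag` follows `capacity` (4 bytes), so it starts at byte offset 4 and occupies 2 bytes.
Bytes at offsets 4..5: F3 99.
Big-endian: lowest address holds the most-significant byte.
The bytes are already most-significant first: 0xF399.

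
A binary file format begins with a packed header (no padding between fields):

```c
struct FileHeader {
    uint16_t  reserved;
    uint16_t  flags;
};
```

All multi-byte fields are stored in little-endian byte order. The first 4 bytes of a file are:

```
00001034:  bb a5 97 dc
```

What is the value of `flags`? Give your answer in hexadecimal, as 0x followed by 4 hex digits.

0xDC97

`flags` follows `reserved` (2 bytes), so it starts at byte offset 2 and occupies 2 bytes.
Bytes at offsets 2..3: 97 DC.
In little-endian order the low byte comes first in memory.
Reassemble most-significant byte first: DC 97 → 0xDC97.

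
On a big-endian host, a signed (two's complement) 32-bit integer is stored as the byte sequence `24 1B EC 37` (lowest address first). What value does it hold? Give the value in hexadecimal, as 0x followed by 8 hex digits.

Big-endian stores the most-significant byte at the lowest address.
The bytes are already most-significant first: 0x241BEC37.

0x241BEC37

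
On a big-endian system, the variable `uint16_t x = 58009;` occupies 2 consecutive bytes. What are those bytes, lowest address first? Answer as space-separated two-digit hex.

58009 in hexadecimal, padded to 16 bits, is 0xE299.
Split into bytes (most-significant first): E2 99.
In big-endian order the high byte comes first in memory.
So the memory order matches the most-significant-first order: E2 99.

E2 99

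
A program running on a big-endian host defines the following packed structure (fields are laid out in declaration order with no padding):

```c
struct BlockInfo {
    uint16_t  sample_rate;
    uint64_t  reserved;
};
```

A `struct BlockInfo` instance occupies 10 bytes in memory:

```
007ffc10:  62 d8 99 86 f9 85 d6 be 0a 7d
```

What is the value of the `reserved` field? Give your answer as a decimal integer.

11062803887910947453

`reserved` follows `sample_rate` (2 bytes), so it starts at byte offset 2 and occupies 8 bytes.
Bytes at offsets 2..9: 99 86 F9 85 D6 BE 0A 7D.
Big-endian: lowest address holds the most-significant byte.
The bytes are already most-significant first: 0x9986F985D6BE0A7D.
0x9986F985D6BE0A7D = 11062803887910947453.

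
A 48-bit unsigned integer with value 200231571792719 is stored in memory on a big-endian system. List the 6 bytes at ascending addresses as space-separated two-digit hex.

B6 1C 0B B5 A3 4F

200231571792719 in hexadecimal, padded to 48 bits, is 0xB61C0BB5A34F.
Split into bytes (most-significant first): B6 1C 0B B5 A3 4F.
Big-endian: lowest address holds the most-significant byte.
So the memory order matches the most-significant-first order: B6 1C 0B B5 A3 4F.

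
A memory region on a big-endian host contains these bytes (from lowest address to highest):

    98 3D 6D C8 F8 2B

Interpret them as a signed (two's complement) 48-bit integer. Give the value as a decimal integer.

-114085374396373

Big-endian stores the most-significant byte at the lowest address.
The bytes are already most-significant first: 0x983D6DC8F82B.
Top bit is set, so as a signed 48-bit value this is 0x983D6DC8F82B − 2^48 = -114085374396373.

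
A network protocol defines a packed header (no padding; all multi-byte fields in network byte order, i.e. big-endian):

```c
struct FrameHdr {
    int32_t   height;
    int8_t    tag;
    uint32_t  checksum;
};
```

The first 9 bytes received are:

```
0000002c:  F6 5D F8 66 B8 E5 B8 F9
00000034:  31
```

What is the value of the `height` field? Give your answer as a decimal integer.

-161613722

`height` is the first field, at byte offset 0, occupying 4 bytes.
Bytes at offsets 0..3: F6 5D F8 66.
Big-endian: lowest address holds the most-significant byte.
The bytes are already most-significant first: 0xF65DF866.
Top bit is set, so as a signed 32-bit value this is 0xF65DF866 − 2^32 = -161613722.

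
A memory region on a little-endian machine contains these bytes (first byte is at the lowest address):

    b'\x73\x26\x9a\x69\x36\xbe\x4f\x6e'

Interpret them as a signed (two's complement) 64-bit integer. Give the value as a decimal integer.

Little-endian stores the least-significant byte at the lowest address.
Reassemble most-significant byte first: 6E 4F BE 36 69 9A 26 73 → 0x6E4FBE36699A2673.
0x6E4FBE36699A2673 = 7948781008241436275.

7948781008241436275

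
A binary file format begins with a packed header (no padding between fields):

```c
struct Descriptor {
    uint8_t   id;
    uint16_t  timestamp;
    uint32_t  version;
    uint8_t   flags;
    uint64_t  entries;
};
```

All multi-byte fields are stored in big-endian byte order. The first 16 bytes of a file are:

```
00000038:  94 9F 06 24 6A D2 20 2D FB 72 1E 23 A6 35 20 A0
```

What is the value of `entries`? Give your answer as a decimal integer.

18118577389326114976

`entries` follows `id` (1 B), `timestamp` (2 B), `version` (4 B), `flags` (1 B), so it starts at offset 1 + 2 + 4 + 1 = 8 and occupies 8 bytes.
Bytes at offsets 8..15: FB 72 1E 23 A6 35 20 A0.
Big-endian stores the most-significant byte at the lowest address.
The bytes are already most-significant first: 0xFB721E23A63520A0.
0xFB721E23A63520A0 = 18118577389326114976.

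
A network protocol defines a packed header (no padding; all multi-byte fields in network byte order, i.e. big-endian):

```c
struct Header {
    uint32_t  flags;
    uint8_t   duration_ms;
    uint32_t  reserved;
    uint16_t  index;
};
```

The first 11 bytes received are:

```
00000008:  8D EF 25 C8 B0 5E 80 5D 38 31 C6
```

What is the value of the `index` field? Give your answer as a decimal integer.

`index` follows `flags` (4 B), `duration_ms` (1 B), `reserved` (4 B), so it starts at offset 4 + 1 + 4 = 9 and occupies 2 bytes.
Bytes at offsets 9..10: 31 C6.
Big-endian: lowest address holds the most-significant byte.
The bytes are already most-significant first: 0x31C6.
0x31C6 = 12742.

12742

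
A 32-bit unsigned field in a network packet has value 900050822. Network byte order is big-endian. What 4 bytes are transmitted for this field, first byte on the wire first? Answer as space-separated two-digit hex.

900050822 in hexadecimal, padded to 32 bits, is 0x35A5AF86.
Split into bytes (most-significant first): 35 A5 AF 86.
Big-endian: lowest address holds the most-significant byte.
So the memory order matches the most-significant-first order: 35 A5 AF 86.

35 A5 AF 86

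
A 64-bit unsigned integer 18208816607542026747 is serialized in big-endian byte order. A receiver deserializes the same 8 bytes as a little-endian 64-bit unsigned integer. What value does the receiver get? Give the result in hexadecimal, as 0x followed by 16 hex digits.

0xFBA1C6E83AB6B2FC

18208816607542026747 in 64-bit hexadecimal is 0xFCB2B63AE8C6A1FB.
Stored big-endian, the bytes at ascending addresses are FC B2 B6 3A E8 C6 A1 FB.
Read back as little-endian, the first byte is least significant, giving 0xFBA1C6E83AB6B2FC.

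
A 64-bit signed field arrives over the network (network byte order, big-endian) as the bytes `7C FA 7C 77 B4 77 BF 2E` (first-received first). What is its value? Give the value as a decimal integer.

9005647258451427118

Big-endian: lowest address holds the most-significant byte.
The bytes are already most-significant first: 0x7CFA7C77B477BF2E.
0x7CFA7C77B477BF2E = 9005647258451427118.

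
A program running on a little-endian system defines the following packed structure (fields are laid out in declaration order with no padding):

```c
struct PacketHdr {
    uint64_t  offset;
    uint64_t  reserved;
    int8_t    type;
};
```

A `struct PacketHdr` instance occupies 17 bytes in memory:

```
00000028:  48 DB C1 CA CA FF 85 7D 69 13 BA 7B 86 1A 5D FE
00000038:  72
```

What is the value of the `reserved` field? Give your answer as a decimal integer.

18328835223371518825

`reserved` follows `offset` (8 bytes), so it starts at byte offset 8 and occupies 8 bytes.
Bytes at offsets 8..15: 69 13 BA 7B 86 1A 5D FE.
Little-endian: lowest address holds the least-significant byte.
Reassemble most-significant byte first: FE 5D 1A 86 7B BA 13 69 → 0xFE5D1A867BBA1369.
0xFE5D1A867BBA1369 = 18328835223371518825.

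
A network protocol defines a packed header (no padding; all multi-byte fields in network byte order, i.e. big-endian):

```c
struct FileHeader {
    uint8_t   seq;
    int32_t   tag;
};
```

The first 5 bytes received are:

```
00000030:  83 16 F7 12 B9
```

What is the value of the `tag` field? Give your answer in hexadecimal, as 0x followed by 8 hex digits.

`tag` follows `seq` (1 byte), so it starts at byte offset 1 and occupies 4 bytes.
Bytes at offsets 1..4: 16 F7 12 B9.
Big-endian stores the most-significant byte at the lowest address.
The bytes are already most-significant first: 0x16F712B9.

0x16F712B9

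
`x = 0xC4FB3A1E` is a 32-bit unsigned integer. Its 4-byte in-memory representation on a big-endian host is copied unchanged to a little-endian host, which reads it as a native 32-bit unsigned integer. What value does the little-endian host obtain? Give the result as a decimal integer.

Stored big-endian, the bytes at ascending addresses are C4 FB 3A 1E.
Read back as little-endian, the first byte is least significant, giving 0x1E3AFBC4.
0x1E3AFBC4 = 507182020.

507182020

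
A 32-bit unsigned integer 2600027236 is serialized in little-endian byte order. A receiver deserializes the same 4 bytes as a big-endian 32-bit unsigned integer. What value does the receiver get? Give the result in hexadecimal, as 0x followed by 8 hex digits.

2600027236 in 32-bit hexadecimal is 0x9AF94464.
Stored little-endian, the bytes at ascending addresses are 64 44 F9 9A.
Read back as big-endian, the last byte is least significant, giving 0x6444F99A.

0x6444F99A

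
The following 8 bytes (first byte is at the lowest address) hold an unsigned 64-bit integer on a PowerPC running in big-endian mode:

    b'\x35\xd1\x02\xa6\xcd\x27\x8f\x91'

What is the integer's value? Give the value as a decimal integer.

3877883669572456337

In big-endian order the high byte comes first in memory.
The bytes are already most-significant first: 0x35D102A6CD278F91.
0x35D102A6CD278F91 = 3877883669572456337.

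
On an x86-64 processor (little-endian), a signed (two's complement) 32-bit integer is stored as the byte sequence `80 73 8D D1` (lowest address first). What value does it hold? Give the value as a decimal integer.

Little-endian stores the least-significant byte at the lowest address.
Reassemble most-significant byte first: D1 8D 73 80 → 0xD18D7380.
Top bit is set, so as a signed 32-bit value this is 0xD18D7380 − 2^32 = -779259008.

-779259008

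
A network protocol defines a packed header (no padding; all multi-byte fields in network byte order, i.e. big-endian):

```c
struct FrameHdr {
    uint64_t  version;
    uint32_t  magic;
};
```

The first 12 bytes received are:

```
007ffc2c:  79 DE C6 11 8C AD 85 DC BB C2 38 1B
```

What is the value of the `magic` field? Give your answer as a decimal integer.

3150067739

`magic` follows `version` (8 bytes), so it starts at byte offset 8 and occupies 4 bytes.
Bytes at offsets 8..11: BB C2 38 1B.
In big-endian order the high byte comes first in memory.
The bytes are already most-significant first: 0xBBC2381B.
0xBBC2381B = 3150067739.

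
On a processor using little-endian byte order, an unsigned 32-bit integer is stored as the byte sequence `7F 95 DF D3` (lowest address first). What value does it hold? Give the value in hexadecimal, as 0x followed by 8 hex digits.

Little-endian stores the least-significant byte at the lowest address.
Reassemble most-significant byte first: D3 DF 95 7F → 0xD3DF957F.

0xD3DF957F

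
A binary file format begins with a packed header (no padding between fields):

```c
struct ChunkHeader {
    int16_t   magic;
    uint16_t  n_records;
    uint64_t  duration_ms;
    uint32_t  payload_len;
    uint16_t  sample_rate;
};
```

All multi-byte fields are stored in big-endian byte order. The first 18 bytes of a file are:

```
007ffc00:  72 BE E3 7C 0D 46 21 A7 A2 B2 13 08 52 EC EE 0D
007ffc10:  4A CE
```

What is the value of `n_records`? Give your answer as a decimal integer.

58236

`n_records` follows `magic` (2 bytes), so it starts at byte offset 2 and occupies 2 bytes.
Bytes at offsets 2..3: E3 7C.
Big-endian stores the most-significant byte at the lowest address.
The bytes are already most-significant first: 0xE37C.
0xE37C = 58236.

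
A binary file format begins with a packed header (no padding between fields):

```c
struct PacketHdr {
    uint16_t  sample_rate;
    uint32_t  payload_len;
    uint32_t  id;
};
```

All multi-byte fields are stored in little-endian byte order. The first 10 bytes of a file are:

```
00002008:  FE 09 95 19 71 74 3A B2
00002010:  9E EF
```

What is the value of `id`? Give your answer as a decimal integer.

4020154938

`id` follows `sample_rate` (2 B), `payload_len` (4 B), so it starts at offset 2 + 4 = 6 and occupies 4 bytes.
Bytes at offsets 6..9: 3A B2 9E EF.
Little-endian stores the least-significant byte at the lowest address.
Reassemble most-significant byte first: EF 9E B2 3A → 0xEF9EB23A.
0xEF9EB23A = 4020154938.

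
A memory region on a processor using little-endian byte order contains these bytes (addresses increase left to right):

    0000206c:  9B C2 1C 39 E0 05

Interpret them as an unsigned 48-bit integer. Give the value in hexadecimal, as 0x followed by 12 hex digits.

0x05E0391CC29B

Little-endian stores the least-significant byte at the lowest address.
Reassemble most-significant byte first: 05 E0 39 1C C2 9B → 0x05E0391CC29B.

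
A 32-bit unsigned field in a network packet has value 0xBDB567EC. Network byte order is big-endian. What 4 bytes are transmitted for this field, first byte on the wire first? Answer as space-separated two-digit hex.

BD B5 67 EC

Split into bytes (most-significant first): BD B5 67 EC.
Big-endian stores the most-significant byte at the lowest address.
So the memory order matches the most-significant-first order: BD B5 67 EC.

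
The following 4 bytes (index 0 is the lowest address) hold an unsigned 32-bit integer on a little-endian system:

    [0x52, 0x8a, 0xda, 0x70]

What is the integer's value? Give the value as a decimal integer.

1893370450

Little-endian: lowest address holds the least-significant byte.
Reassemble most-significant byte first: 70 DA 8A 52 → 0x70DA8A52.
0x70DA8A52 = 1893370450.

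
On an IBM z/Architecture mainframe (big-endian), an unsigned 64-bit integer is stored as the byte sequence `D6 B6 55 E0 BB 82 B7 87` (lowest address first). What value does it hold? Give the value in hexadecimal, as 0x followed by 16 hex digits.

0xD6B655E0BB82B787

In big-endian order the high byte comes first in memory.
The bytes are already most-significant first: 0xD6B655E0BB82B787.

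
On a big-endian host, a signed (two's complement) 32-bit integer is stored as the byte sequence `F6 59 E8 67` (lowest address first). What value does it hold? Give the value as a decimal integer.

-161879961

Big-endian: lowest address holds the most-significant byte.
The bytes are already most-significant first: 0xF659E867.
Top bit is set, so as a signed 32-bit value this is 0xF659E867 − 2^32 = -161879961.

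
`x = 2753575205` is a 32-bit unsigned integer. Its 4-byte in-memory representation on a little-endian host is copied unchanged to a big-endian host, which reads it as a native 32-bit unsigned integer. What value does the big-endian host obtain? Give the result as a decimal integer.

624500900

2753575205 in 32-bit hexadecimal is 0xA4203925.
Stored little-endian, the bytes at ascending addresses are 25 39 20 A4.
Read back as big-endian, the last byte is least significant, giving 0x253920A4.
0x253920A4 = 624500900.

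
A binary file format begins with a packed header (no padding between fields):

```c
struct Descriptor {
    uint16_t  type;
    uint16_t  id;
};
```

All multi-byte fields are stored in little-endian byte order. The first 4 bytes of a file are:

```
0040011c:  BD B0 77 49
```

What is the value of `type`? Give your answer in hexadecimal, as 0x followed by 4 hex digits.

0xB0BD

`type` is the first field, at byte offset 0, occupying 2 bytes.
Bytes at offsets 0..1: BD B0.
In little-endian order the low byte comes first in memory.
Reassemble most-significant byte first: B0 BD → 0xB0BD.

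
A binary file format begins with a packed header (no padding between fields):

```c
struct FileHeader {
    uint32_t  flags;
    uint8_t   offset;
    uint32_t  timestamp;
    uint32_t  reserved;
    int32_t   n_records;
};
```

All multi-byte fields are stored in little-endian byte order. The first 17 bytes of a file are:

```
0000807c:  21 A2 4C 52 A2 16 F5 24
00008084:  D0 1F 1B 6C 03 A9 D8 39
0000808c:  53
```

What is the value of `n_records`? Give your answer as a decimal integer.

`n_records` follows `flags` (4 B), `offset` (1 B), `timestamp` (4 B), `reserved` (4 B), so it starts at offset 4 + 1 + 4 + 4 = 13 and occupies 4 bytes.
Bytes at offsets 13..16: A9 D8 39 53.
Little-endian stores the least-significant byte at the lowest address.
Reassemble most-significant byte first: 53 39 D8 A9 → 0x5339D8A9.
0x5339D8A9 = 1396299945.

1396299945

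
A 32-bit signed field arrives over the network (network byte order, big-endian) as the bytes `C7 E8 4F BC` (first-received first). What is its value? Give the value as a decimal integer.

In big-endian order the high byte comes first in memory.
The bytes are already most-significant first: 0xC7E84FBC.
Top bit is set, so as a signed 32-bit value this is 0xC7E84FBC − 2^32 = -941076548.

-941076548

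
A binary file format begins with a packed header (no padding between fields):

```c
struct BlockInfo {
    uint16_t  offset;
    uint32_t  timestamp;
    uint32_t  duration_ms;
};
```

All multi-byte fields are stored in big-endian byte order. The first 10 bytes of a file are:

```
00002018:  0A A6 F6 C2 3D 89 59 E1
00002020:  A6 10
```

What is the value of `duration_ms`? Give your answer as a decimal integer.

`duration_ms` follows `offset` (2 B), `timestamp` (4 B), so it starts at offset 2 + 4 = 6 and occupies 4 bytes.
Bytes at offsets 6..9: 59 E1 A6 10.
In big-endian order the high byte comes first in memory.
The bytes are already most-significant first: 0x59E1A610.
0x59E1A610 = 1507960336.

1507960336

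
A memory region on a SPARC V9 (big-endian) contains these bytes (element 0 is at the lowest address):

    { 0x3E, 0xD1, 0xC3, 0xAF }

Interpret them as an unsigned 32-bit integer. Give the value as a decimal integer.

1053934511

In big-endian order the high byte comes first in memory.
The bytes are already most-significant first: 0x3ED1C3AF.
0x3ED1C3AF = 1053934511.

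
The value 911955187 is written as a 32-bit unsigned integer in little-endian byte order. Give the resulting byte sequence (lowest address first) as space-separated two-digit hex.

911955187 in hexadecimal, padded to 32 bits, is 0x365B54F3.
Split into bytes (most-significant first): 36 5B 54 F3.
In little-endian order the low byte comes first in memory.
So at ascending addresses the bytes are F3 54 5B 36.

F3 54 5B 36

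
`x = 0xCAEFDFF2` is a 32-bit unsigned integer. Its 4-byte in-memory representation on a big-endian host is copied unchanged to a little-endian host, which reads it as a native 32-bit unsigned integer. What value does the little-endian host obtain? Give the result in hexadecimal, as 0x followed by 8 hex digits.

Stored big-endian, the bytes at ascending addresses are CA EF DF F2.
Read back as little-endian, the first byte is least significant, giving 0xF2DFEFCA.

0xF2DFEFCA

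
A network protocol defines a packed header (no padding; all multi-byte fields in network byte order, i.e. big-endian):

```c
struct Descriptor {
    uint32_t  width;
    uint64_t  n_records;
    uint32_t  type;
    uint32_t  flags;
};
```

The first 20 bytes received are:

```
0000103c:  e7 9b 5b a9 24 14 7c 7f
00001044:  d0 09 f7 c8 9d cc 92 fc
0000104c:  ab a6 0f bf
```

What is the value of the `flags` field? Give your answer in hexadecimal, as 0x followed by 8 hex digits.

`flags` follows `width` (4 B), `n_records` (8 B), `type` (4 B), so it starts at offset 4 + 8 + 4 = 16 and occupies 4 bytes.
Bytes at offsets 16..19: AB A6 0F BF.
In big-endian order the high byte comes first in memory.
The bytes are already most-significant first: 0xABA60FBF.

0xABA60FBF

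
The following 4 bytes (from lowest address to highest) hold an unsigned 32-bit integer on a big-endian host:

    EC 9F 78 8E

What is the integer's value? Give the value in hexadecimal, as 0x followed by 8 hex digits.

0xEC9F788E

In big-endian order the high byte comes first in memory.
The bytes are already most-significant first: 0xEC9F788E.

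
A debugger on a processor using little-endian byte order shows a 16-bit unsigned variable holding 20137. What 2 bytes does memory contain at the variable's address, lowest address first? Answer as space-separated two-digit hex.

A9 4E

20137 in hexadecimal, padded to 16 bits, is 0x4EA9.
Split into bytes (most-significant first): 4E A9.
In little-endian order the low byte comes first in memory.
So at ascending addresses the bytes are A9 4E.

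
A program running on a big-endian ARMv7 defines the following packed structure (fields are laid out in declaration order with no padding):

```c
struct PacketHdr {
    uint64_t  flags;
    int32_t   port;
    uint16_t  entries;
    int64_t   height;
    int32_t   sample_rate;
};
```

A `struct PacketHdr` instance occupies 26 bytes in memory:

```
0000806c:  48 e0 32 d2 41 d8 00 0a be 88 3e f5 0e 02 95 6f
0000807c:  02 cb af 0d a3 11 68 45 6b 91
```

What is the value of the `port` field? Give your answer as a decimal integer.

`port` follows `flags` (8 bytes), so it starts at byte offset 8 and occupies 4 bytes.
Bytes at offsets 8..11: BE 88 3E F5.
Big-endian: lowest address holds the most-significant byte.
The bytes are already most-significant first: 0xBE883EF5.
Top bit is set, so as a signed 32-bit value this is 0xBE883EF5 − 2^32 = -1098367243.

-1098367243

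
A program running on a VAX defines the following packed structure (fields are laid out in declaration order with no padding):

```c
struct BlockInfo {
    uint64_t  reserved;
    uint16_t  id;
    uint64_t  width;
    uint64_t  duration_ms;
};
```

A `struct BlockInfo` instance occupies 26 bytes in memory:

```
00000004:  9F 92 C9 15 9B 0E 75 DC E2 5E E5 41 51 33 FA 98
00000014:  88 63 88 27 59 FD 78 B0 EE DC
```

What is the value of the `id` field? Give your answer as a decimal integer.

24290

`id` follows `reserved` (8 bytes), so it starts at byte offset 8 and occupies 2 bytes.
Bytes at offsets 8..9: E2 5E.
Little-endian stores the least-significant byte at the lowest address.
Reassemble most-significant byte first: 5E E2 → 0x5EE2.
0x5EE2 = 24290.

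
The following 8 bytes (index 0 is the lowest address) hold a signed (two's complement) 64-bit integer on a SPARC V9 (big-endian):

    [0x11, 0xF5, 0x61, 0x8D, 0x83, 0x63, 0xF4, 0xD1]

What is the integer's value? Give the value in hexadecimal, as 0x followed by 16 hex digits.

0x11F5618D8363F4D1

In big-endian order the high byte comes first in memory.
The bytes are already most-significant first: 0x11F5618D8363F4D1.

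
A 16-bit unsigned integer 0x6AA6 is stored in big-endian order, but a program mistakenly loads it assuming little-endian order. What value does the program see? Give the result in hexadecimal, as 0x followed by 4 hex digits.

Stored big-endian, the bytes at ascending addresses are 6A A6.
Read back as little-endian, the first byte is least significant, giving 0xA66A.

0xA66A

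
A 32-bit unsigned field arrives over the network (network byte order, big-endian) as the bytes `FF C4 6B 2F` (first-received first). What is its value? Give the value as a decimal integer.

Big-endian: lowest address holds the most-significant byte.
The bytes are already most-significant first: 0xFFC46B2F.
0xFFC46B2F = 4291062575.

4291062575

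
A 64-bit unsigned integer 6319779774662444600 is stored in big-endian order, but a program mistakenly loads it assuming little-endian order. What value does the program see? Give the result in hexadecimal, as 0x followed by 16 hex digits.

6319779774662444600 in 64-bit hexadecimal is 0x57B45E38AF740638.
Stored big-endian, the bytes at ascending addresses are 57 B4 5E 38 AF 74 06 38.
Read back as little-endian, the first byte is least significant, giving 0x380674AF385EB457.

0x380674AF385EB457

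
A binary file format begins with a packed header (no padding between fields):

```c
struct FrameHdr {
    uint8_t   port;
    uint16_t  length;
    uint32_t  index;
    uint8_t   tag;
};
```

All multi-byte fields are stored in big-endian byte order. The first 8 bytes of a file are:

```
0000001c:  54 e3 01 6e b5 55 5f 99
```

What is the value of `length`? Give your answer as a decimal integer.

`length` follows `port` (1 byte), so it starts at byte offset 1 and occupies 2 bytes.
Bytes at offsets 1..2: E3 01.
Big-endian: lowest address holds the most-significant byte.
The bytes are already most-significant first: 0xE301.
0xE301 = 58113.

58113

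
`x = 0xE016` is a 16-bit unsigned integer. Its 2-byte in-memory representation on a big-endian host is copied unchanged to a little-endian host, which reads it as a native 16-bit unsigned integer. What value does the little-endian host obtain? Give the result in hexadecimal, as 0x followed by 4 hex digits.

0x16E0

Stored big-endian, the bytes at ascending addresses are E0 16.
Read back as little-endian, the first byte is least significant, giving 0x16E0.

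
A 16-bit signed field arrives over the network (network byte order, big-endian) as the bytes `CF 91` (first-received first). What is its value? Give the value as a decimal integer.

-12399

Big-endian: lowest address holds the most-significant byte.
The bytes are already most-significant first: 0xCF91.
Top bit is set, so as a signed 16-bit value this is 0xCF91 − 2^16 = -12399.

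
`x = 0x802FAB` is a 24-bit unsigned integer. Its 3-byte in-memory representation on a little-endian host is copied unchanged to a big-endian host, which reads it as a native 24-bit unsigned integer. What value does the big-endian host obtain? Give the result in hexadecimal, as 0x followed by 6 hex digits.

0xAB2F80

Stored little-endian, the bytes at ascending addresses are AB 2F 80.
Read back as big-endian, the last byte is least significant, giving 0xAB2F80.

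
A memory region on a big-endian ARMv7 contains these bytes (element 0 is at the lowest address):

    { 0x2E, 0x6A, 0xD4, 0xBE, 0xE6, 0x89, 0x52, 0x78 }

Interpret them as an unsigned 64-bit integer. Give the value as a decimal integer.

In big-endian order the high byte comes first in memory.
The bytes are already most-significant first: 0x2E6AD4BEE6895278.
0x2E6AD4BEE6895278 = 3344719589652648568.

3344719589652648568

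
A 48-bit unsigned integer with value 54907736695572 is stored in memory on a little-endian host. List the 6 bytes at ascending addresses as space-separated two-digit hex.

14 23 24 34 F0 31

54907736695572 in hexadecimal, padded to 48 bits, is 0x31F034242314.
Split into bytes (most-significant first): 31 F0 34 24 23 14.
In little-endian order the low byte comes first in memory.
So at ascending addresses the bytes are 14 23 24 34 F0 31.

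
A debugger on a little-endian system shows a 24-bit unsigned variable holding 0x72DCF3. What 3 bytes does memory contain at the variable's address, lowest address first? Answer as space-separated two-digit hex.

F3 DC 72

Split into bytes (most-significant first): 72 DC F3.
In little-endian order the low byte comes first in memory.
So at ascending addresses the bytes are F3 DC 72.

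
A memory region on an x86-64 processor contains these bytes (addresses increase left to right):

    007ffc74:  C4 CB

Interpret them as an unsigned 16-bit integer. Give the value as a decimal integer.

In little-endian order the low byte comes first in memory.
Reassemble most-significant byte first: CB C4 → 0xCBC4.
0xCBC4 = 52164.

52164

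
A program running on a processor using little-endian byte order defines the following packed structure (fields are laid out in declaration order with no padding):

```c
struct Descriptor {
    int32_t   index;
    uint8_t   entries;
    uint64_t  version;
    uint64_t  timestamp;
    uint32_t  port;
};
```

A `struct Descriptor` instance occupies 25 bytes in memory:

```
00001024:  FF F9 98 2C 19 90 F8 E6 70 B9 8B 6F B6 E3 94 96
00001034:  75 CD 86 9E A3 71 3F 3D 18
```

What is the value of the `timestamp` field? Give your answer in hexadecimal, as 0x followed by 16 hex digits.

`timestamp` follows `index` (4 B), `entries` (1 B), `version` (8 B), so it starts at offset 4 + 1 + 8 = 13 and occupies 8 bytes.
Bytes at offsets 13..20: E3 94 96 75 CD 86 9E A3.
Little-endian: lowest address holds the least-significant byte.
Reassemble most-significant byte first: A3 9E 86 CD 75 96 94 E3 → 0xA39E86CD759694E3.

0xA39E86CD759694E3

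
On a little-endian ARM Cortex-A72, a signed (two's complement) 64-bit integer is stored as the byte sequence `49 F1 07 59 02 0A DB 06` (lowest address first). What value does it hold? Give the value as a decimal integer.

493999589327106377

In little-endian order the low byte comes first in memory.
Reassemble most-significant byte first: 06 DB 0A 02 59 07 F1 49 → 0x06DB0A025907F149.
0x06DB0A025907F149 = 493999589327106377.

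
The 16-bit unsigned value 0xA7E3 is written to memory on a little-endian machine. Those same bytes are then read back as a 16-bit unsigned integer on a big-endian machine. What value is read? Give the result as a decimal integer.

Stored little-endian, the bytes at ascending addresses are E3 A7.
Read back as big-endian, the last byte is least significant, giving 0xE3A7.
0xE3A7 = 58279.

58279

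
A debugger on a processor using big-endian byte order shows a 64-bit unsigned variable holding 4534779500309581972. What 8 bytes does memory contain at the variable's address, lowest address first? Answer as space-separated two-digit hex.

3E EE C5 ED E2 AD 10 94

4534779500309581972 in hexadecimal, padded to 64 bits, is 0x3EEEC5EDE2AD1094.
Split into bytes (most-significant first): 3E EE C5 ED E2 AD 10 94.
In big-endian order the high byte comes first in memory.
So the memory order matches the most-significant-first order: 3E EE C5 ED E2 AD 10 94.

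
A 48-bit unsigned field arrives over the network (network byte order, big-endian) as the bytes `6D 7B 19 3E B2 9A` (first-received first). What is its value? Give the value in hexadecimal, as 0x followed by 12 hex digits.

0x6D7B193EB29A

In big-endian order the high byte comes first in memory.
The bytes are already most-significant first: 0x6D7B193EB29A.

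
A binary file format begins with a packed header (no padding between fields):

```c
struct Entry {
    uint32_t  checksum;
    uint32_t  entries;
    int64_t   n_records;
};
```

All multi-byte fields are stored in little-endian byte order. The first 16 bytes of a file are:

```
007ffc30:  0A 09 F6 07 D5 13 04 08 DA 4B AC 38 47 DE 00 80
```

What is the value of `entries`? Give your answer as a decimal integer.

134484949

`entries` follows `checksum` (4 bytes), so it starts at byte offset 4 and occupies 4 bytes.
Bytes at offsets 4..7: D5 13 04 08.
In little-endian order the low byte comes first in memory.
Reassemble most-significant byte first: 08 04 13 D5 → 0x080413D5.
0x080413D5 = 134484949.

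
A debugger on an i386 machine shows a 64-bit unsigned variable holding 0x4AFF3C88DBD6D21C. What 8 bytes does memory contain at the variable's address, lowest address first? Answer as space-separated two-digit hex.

1C D2 D6 DB 88 3C FF 4A

Split into bytes (most-significant first): 4A FF 3C 88 DB D6 D2 1C.
In little-endian order the low byte comes first in memory.
So at ascending addresses the bytes are 1C D2 D6 DB 88 3C FF 4A.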